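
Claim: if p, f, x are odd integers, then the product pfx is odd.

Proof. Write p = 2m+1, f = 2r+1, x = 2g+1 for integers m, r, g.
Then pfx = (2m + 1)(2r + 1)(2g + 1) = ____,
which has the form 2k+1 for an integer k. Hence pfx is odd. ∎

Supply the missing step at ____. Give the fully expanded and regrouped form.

Expanding: (2m + 1)(2r + 1)(2g + 1) = 8gmr + 4gm + 4gr + 2g + 4mr + 2m + 2r + 1.
Every term except the constant is even, so this is 2(4gmr + 2gm + 2gr + g + 2mr + m + r) + 1,
and 4gmr + 2gm + 2gr + g + 2mr + m + r ∈ ℤ gives the required form.

2(4gmr + 2gm + 2gr + g + 2mr + m + r) + 1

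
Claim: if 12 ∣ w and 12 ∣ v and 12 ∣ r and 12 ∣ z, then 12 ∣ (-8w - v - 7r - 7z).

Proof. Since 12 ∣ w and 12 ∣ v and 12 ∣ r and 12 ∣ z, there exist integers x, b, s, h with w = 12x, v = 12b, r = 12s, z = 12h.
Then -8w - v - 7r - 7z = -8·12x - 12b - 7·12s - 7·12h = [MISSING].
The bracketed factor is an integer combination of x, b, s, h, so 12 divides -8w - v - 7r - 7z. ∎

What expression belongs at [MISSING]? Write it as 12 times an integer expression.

12(-b - 7h - 7s - 8x)

Each term has a factor of 12: -8·12x - 12b - 7·12s - 7·12h = 12·(-b - 7h - 7s - 8x).
Since -b - 7h - 7s - 8x is an integer, 12 ∣ (-8w - v - 7r - 7z).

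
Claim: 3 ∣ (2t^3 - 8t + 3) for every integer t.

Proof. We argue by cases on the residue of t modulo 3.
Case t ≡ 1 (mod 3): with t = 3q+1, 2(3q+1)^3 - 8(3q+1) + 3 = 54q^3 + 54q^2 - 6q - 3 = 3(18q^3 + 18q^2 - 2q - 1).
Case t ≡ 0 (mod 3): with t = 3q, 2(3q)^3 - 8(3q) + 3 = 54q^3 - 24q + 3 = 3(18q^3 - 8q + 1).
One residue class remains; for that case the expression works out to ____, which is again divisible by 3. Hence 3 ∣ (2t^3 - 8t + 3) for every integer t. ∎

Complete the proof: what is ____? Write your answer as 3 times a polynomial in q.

3(18q^3 + 36q^2 + 16q + 1)

The residues treated are {1, 0}, so the missing case is t ≡ 2 (mod 3); write t = 3q+2.
Then 2(3q+2)^3 - 8(3q+2) + 3 = 54q^3 + 108q^2 + 48q + 3 = 3(18q^3 + 36q^2 + 16q + 1).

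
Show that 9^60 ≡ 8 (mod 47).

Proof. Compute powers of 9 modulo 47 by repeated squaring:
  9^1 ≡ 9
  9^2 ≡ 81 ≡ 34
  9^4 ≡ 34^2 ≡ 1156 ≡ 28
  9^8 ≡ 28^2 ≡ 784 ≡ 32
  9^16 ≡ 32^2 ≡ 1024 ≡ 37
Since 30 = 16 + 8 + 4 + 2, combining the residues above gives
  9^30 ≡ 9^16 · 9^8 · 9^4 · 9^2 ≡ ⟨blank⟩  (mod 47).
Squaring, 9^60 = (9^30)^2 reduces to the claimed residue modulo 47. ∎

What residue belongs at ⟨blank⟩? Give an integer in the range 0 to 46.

Multiply the listed residues: 37 · 32 · 28 · 34 = 1184 → 33152 → 1127168.
Reducing modulo 47: 1127168 = 23982·47 + 14, so 9^30 ≡ 14.

14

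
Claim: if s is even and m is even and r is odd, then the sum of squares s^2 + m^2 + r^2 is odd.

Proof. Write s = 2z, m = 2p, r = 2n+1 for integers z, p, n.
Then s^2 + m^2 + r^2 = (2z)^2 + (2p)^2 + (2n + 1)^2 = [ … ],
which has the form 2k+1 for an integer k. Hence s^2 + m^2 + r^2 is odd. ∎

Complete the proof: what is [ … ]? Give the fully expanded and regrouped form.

2(2n^2 + 2n + 2p^2 + 2z^2) + 1

Expanding: (2z)^2 + (2p)^2 + (2n + 1)^2 = 4n^2 + 4n + 4p^2 + 4z^2 + 1.
Every term except the constant is even, so this is 2(2n^2 + 2n + 2p^2 + 2z^2) + 1,
and 2n^2 + 2n + 2p^2 + 2z^2 ∈ ℤ gives the required form.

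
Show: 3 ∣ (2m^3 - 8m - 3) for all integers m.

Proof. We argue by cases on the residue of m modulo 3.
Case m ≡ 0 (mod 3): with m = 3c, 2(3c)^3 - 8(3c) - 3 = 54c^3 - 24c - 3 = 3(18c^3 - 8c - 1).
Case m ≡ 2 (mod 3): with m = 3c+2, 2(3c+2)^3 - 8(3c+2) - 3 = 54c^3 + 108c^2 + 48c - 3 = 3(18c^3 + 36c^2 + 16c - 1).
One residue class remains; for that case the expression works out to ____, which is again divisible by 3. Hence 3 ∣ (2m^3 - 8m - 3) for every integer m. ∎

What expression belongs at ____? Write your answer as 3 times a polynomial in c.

3(18c^3 + 18c^2 - 2c - 3)

Only m ≡ 1 (mod 3) is unaccounted for. Put m = 3c+1:
2(3c+1)^3 - 8(3c+1) - 3 expands to 54c^3 + 54c^2 - 6c - 9,
and factoring out 3 leaves 3(18c^3 + 18c^2 - 2c - 3).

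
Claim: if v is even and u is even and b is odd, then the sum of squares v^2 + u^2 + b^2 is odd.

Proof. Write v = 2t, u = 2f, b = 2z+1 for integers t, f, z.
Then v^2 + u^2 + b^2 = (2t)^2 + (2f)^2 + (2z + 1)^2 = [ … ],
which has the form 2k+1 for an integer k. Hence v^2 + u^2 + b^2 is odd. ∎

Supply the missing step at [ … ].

(2t)^2 + (2f)^2 + (2z + 1)^2 = 4f^2 + 4t^2 + 4z^2 + 4z + 1
= 2(2f^2 + 2t^2 + 2z^2 + 2z) + 1.
Since 2f^2 + 2t^2 + 2z^2 + 2z is an integer, the sum of squares is of the form 2k+1 for an integer k.

2(2f^2 + 2t^2 + 2z^2 + 2z) + 1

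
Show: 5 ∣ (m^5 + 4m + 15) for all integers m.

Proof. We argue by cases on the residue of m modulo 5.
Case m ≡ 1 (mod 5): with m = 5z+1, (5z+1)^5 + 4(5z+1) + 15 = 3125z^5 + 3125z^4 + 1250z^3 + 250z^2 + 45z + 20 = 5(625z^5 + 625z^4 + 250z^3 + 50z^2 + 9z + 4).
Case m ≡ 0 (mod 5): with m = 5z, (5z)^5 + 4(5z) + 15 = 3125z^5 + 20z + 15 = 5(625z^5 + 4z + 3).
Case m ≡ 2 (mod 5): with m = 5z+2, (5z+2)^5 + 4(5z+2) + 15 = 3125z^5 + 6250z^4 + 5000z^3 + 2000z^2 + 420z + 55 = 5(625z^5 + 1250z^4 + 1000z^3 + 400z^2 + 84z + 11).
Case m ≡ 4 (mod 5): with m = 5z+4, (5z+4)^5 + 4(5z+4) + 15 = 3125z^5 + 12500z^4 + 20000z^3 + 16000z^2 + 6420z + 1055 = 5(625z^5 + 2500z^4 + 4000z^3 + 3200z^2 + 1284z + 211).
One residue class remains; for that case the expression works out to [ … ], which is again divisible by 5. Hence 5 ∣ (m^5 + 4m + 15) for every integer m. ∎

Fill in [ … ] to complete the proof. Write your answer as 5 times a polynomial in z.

The residues treated are {1, 0, 2, 4}, so the missing case is m ≡ 3 (mod 5); write m = 5z+3.
Then (5z+3)^5 + 4(5z+3) + 15 = 3125z^5 + 9375z^4 + 11250z^3 + 6750z^2 + 2045z + 270 = 5(625z^5 + 1875z^4 + 2250z^3 + 1350z^2 + 409z + 54).

5(625z^5 + 1875z^4 + 2250z^3 + 1350z^2 + 409z + 54)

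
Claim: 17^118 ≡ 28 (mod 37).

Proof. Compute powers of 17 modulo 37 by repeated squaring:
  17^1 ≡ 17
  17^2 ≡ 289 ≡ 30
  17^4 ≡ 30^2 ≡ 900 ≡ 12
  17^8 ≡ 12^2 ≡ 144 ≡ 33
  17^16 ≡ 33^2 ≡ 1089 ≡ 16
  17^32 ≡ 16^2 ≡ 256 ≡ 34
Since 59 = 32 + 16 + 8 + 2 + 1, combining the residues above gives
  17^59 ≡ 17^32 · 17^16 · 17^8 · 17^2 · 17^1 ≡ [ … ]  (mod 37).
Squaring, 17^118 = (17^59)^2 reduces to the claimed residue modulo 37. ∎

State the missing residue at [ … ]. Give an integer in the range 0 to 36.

17^32 · 17^16 · 17^8 · 17^2 · 17^1 ≡ 34 · 16 · 33 · 30 · 17 = 9155520.
9155520 mod 37 = 18, so 17^59 ≡ 18 (mod 37).

18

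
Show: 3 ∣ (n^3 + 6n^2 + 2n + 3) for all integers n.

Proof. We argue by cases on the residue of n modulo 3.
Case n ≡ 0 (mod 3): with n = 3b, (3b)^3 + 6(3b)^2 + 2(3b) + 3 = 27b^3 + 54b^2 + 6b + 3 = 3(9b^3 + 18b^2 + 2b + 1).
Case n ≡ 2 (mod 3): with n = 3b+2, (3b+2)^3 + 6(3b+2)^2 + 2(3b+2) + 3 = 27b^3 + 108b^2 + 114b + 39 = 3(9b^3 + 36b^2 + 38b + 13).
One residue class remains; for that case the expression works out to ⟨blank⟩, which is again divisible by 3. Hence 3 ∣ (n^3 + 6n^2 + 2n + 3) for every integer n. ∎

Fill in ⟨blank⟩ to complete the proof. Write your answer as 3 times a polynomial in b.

Only n ≡ 1 (mod 3) is unaccounted for. Put n = 3b+1:
(3b+1)^3 + 6(3b+1)^2 + 2(3b+1) + 3 expands to 27b^3 + 81b^2 + 51b + 12,
and factoring out 3 leaves 3(9b^3 + 27b^2 + 17b + 4).

3(9b^3 + 27b^2 + 17b + 4)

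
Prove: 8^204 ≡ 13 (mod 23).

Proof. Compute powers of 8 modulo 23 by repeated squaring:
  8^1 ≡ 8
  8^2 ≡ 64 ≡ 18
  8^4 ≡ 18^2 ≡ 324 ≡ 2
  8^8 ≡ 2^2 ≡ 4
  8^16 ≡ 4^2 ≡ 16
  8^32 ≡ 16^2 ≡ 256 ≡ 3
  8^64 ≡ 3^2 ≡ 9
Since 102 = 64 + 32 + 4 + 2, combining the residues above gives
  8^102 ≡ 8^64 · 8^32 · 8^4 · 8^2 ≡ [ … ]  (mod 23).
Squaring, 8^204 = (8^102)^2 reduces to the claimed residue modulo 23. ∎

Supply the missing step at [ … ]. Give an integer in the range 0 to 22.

6

Multiply the listed residues: 9 · 3 · 2 · 18 = 27 → 54 → 972.
Reducing modulo 23: 972 = 42·23 + 6, so 8^102 ≡ 6.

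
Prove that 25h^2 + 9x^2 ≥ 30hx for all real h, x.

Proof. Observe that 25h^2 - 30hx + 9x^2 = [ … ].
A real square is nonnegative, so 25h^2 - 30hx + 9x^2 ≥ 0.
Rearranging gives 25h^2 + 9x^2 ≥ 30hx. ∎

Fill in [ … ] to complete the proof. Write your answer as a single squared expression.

25h^2 - 30hx + 9x^2 is a perfect-square trinomial: the outer terms are (5h)^2 and (3x)^2, and the cross term is -2·5h·3x.
So 25h^2 - 30hx + 9x^2 = (5h - 3x)^2 ≥ 0.

(5h - 3x)^2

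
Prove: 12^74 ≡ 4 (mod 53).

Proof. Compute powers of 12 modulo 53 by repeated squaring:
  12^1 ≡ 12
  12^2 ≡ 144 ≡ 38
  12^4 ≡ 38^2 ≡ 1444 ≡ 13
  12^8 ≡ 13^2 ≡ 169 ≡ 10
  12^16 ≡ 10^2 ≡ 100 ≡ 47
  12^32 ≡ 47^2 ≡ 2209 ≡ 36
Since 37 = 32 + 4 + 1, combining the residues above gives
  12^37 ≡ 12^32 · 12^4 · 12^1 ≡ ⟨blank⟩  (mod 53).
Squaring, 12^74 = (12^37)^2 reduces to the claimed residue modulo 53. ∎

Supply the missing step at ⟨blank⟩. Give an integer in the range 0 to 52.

Multiply the listed residues: 36 · 13 · 12 = 468 → 5616.
Reducing modulo 53: 5616 = 105·53 + 51, so 12^37 ≡ 51.

51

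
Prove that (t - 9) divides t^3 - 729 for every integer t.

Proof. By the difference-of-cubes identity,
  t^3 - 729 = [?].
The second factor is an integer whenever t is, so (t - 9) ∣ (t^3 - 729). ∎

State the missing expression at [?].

(t - 9)(t^2 + 9t + 81)

a^3 - b^3 = (a - b)(a^2 + ab + b^2). With a = t, b = 9:
t^3 - 729 = (t - 9)(t^2 + 9t + 81).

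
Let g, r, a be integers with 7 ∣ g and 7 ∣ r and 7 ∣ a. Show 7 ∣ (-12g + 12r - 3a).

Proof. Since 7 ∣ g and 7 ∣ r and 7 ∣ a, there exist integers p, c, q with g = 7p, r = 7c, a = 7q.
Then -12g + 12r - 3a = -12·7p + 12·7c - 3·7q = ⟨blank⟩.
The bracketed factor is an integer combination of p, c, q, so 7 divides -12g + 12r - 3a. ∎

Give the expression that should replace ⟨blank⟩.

Each term has a factor of 7: -12·7p + 12·7c - 3·7q = 7·(12c - 12p - 3q).
Since 12c - 12p - 3q is an integer, 7 ∣ (-12g + 12r - 3a).

7(12c - 12p - 3q)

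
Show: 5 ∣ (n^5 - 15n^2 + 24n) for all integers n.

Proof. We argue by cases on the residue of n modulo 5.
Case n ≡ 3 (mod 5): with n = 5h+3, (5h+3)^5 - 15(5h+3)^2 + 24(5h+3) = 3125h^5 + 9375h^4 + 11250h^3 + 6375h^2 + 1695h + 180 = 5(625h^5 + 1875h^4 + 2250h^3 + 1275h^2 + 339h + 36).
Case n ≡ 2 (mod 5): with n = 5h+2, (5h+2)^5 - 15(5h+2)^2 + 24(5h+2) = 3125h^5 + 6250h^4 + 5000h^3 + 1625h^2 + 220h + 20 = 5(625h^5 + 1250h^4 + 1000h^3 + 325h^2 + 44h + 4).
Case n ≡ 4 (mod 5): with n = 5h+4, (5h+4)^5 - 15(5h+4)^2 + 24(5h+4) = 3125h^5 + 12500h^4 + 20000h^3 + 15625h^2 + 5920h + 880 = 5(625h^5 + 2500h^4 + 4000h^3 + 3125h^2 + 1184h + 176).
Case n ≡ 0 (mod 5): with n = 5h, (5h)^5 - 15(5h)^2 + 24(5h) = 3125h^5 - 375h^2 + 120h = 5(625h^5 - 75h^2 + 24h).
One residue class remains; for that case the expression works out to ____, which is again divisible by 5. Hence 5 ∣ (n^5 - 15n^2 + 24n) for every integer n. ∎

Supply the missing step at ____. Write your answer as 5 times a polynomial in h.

Only n ≡ 1 (mod 5) is unaccounted for. Put n = 5h+1:
(5h+1)^5 - 15(5h+1)^2 + 24(5h+1) expands to 3125h^5 + 3125h^4 + 1250h^3 - 125h^2 - 5h + 10,
and factoring out 5 leaves 5(625h^5 + 625h^4 + 250h^3 - 25h^2 - h + 2).

5(625h^5 + 625h^4 + 250h^3 - 25h^2 - h + 2)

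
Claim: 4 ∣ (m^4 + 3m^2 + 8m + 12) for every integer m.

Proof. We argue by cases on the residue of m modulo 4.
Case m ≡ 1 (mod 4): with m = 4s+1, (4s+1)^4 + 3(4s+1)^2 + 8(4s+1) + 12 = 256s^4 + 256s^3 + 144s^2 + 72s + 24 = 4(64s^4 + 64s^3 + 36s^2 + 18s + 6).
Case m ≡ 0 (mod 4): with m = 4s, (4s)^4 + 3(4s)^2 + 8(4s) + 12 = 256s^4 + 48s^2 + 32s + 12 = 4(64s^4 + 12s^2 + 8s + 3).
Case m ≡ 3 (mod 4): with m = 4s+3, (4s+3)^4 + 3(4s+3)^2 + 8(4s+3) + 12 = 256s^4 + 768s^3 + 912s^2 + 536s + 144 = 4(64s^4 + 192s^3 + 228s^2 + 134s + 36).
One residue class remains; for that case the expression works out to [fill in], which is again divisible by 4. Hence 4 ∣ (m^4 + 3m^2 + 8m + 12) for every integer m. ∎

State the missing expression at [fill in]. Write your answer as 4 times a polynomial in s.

The residues treated are {1, 0, 3}, so the missing case is m ≡ 2 (mod 4); write m = 4s+2.
Then (4s+2)^4 + 3(4s+2)^2 + 8(4s+2) + 12 = 256s^4 + 512s^3 + 432s^2 + 208s + 56 = 4(64s^4 + 128s^3 + 108s^2 + 52s + 14).

4(64s^4 + 128s^3 + 108s^2 + 52s + 14)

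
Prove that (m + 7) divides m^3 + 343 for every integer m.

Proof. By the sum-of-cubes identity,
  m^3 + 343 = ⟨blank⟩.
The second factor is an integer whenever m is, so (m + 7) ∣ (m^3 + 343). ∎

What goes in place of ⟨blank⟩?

Polynomial division of m^3 + 343 by m + 7 leaves remainder 0 and quotient m^2 - 7m + 49.
Hence m^3 + 343 = (m + 7)(m^2 - 7m + 49).

(m + 7)(m^2 - 7m + 49)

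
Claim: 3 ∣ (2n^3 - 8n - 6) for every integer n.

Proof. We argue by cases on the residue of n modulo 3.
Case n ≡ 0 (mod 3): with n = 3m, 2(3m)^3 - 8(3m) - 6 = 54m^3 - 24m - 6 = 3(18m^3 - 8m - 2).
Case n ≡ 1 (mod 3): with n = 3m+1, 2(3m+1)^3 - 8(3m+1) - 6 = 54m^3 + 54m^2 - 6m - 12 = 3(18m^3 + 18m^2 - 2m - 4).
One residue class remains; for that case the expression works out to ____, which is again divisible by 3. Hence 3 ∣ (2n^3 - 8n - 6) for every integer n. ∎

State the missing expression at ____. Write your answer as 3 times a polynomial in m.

Only n ≡ 2 (mod 3) is unaccounted for. Put n = 3m+2:
2(3m+2)^3 - 8(3m+2) - 6 expands to 54m^3 + 108m^2 + 48m - 6,
and factoring out 3 leaves 3(18m^3 + 36m^2 + 16m - 2).

3(18m^3 + 36m^2 + 16m - 2)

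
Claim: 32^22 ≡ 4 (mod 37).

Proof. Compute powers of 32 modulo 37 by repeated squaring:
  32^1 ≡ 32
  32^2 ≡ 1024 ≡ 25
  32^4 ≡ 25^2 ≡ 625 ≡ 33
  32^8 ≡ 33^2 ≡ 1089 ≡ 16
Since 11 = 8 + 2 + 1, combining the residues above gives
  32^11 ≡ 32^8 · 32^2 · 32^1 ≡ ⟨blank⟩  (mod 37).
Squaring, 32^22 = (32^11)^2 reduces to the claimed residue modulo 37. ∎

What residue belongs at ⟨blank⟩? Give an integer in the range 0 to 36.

32^8 · 32^2 · 32^1 ≡ 16 · 25 · 32 = 12800.
12800 mod 37 = 35, so 32^11 ≡ 35 (mod 37).

35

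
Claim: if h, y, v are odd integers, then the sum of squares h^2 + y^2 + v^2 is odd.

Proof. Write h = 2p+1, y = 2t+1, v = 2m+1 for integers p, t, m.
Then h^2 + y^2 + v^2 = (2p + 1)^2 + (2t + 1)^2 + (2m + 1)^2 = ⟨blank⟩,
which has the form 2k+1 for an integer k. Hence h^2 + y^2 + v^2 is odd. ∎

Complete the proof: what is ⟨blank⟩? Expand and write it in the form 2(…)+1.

Expanding: (2p + 1)^2 + (2t + 1)^2 + (2m + 1)^2 = 4m^2 + 4m + 4p^2 + 4p + 4t^2 + 4t + 3.
Every term except the constant is even, so this is 2(2m^2 + 2m + 2p^2 + 2p + 2t^2 + 2t + 1) + 1,
and 2m^2 + 2m + 2p^2 + 2p + 2t^2 + 2t + 1 ∈ ℤ gives the required form.

2(2m^2 + 2m + 2p^2 + 2p + 2t^2 + 2t + 1) + 1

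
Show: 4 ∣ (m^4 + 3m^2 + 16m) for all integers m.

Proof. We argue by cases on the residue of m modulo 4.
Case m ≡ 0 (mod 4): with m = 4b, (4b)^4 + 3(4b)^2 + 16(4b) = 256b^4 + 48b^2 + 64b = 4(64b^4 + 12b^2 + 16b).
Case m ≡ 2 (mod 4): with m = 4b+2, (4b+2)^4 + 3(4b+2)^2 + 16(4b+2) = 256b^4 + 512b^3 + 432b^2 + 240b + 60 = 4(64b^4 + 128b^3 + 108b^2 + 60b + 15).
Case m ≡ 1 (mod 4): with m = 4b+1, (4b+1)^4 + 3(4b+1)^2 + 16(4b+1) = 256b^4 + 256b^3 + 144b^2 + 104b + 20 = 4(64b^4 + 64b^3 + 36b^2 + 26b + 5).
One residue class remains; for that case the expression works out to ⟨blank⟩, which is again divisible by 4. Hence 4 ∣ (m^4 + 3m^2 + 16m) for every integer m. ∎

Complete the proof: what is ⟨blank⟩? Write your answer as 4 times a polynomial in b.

4(64b^4 + 192b^3 + 228b^2 + 142b + 39)

Only m ≡ 3 (mod 4) is unaccounted for. Put m = 4b+3:
(4b+3)^4 + 3(4b+3)^2 + 16(4b+3) expands to 256b^4 + 768b^3 + 912b^2 + 568b + 156,
and factoring out 4 leaves 4(64b^4 + 192b^3 + 228b^2 + 142b + 39).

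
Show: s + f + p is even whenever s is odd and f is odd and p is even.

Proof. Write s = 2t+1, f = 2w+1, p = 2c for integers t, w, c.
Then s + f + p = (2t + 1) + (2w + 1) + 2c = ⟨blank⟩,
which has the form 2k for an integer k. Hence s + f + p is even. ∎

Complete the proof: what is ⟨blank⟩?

Expanding: (2t + 1) + (2w + 1) + 2c = 2c + 2t + 2w + 2.
Every term is even; pulling out the factor of 2 gives 2(c + t + w + 1).

2(c + t + w + 1)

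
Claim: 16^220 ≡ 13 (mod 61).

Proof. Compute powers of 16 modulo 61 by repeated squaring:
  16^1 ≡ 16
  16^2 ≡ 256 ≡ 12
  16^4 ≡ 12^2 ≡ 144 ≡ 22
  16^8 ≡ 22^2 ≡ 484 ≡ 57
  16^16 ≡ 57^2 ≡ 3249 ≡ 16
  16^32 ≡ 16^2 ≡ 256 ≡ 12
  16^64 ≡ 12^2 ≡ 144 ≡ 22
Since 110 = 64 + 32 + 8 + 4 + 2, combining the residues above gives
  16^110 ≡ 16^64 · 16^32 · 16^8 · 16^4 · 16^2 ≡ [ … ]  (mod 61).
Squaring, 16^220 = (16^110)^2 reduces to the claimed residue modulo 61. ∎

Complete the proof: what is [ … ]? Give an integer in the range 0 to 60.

16^64 · 16^32 · 16^8 · 16^4 · 16^2 ≡ 22 · 12 · 57 · 22 · 12 = 3972672.
3972672 mod 61 = 47, so 16^110 ≡ 47 (mod 61).

47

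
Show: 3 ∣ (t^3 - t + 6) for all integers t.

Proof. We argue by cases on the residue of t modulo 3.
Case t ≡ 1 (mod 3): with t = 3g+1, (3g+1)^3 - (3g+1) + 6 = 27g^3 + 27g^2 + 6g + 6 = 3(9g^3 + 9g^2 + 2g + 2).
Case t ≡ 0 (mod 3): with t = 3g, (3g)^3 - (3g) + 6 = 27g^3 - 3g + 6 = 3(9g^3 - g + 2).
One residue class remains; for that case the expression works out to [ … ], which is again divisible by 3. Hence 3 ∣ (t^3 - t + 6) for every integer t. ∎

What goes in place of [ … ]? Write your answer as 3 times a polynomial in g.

3(9g^3 + 18g^2 + 11g + 4)

Only t ≡ 2 (mod 3) is unaccounted for. Put t = 3g+2:
(3g+2)^3 - (3g+2) + 6 expands to 27g^3 + 54g^2 + 33g + 12,
and factoring out 3 leaves 3(9g^3 + 18g^2 + 11g + 4).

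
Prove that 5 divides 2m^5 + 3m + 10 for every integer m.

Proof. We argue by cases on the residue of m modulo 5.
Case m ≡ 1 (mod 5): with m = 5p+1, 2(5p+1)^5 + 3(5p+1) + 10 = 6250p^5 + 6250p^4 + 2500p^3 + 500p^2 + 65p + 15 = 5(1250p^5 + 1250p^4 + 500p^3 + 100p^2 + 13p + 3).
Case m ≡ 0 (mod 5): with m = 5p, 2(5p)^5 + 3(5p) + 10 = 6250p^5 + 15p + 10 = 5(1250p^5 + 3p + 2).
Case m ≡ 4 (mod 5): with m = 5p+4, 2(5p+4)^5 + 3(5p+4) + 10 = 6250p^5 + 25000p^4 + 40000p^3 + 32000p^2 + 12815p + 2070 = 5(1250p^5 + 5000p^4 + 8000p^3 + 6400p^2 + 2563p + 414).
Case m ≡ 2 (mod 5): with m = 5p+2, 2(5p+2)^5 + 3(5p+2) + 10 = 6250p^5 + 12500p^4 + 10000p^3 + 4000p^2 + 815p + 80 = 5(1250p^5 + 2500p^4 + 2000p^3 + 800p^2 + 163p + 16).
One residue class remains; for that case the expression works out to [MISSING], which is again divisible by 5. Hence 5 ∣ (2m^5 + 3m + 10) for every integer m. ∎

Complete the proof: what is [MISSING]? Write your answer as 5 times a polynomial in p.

5(1250p^5 + 3750p^4 + 4500p^3 + 2700p^2 + 813p + 101)

Only m ≡ 3 (mod 5) is unaccounted for. Put m = 5p+3:
2(5p+3)^5 + 3(5p+3) + 10 expands to 6250p^5 + 18750p^4 + 22500p^3 + 13500p^2 + 4065p + 505,
and factoring out 5 leaves 5(1250p^5 + 3750p^4 + 4500p^3 + 2700p^2 + 813p + 101).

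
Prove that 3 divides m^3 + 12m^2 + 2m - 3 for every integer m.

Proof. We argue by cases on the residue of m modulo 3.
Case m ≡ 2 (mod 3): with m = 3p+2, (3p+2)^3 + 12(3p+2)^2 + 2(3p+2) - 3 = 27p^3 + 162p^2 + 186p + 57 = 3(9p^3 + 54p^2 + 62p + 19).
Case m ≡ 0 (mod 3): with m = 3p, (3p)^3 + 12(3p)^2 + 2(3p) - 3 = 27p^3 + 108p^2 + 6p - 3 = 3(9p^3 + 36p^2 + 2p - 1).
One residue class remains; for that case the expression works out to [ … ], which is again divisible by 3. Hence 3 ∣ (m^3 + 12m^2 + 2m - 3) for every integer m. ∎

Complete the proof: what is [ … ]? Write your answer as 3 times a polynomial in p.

Only m ≡ 1 (mod 3) is unaccounted for. Put m = 3p+1:
(3p+1)^3 + 12(3p+1)^2 + 2(3p+1) - 3 expands to 27p^3 + 135p^2 + 87p + 12,
and factoring out 3 leaves 3(9p^3 + 45p^2 + 29p + 4).

3(9p^3 + 45p^2 + 29p + 4)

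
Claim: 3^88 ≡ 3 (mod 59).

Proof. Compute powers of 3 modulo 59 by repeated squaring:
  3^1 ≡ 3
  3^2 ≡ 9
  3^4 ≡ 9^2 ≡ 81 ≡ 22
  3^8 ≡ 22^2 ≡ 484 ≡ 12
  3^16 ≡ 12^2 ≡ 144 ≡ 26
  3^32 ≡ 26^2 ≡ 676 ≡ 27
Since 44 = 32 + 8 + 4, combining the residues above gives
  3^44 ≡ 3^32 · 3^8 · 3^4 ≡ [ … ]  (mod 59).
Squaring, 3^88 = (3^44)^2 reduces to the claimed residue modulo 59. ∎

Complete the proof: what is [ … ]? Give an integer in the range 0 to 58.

3^32 · 3^8 · 3^4 ≡ 27 · 12 · 22 = 7128.
7128 mod 59 = 48, so 3^44 ≡ 48 (mod 59).

48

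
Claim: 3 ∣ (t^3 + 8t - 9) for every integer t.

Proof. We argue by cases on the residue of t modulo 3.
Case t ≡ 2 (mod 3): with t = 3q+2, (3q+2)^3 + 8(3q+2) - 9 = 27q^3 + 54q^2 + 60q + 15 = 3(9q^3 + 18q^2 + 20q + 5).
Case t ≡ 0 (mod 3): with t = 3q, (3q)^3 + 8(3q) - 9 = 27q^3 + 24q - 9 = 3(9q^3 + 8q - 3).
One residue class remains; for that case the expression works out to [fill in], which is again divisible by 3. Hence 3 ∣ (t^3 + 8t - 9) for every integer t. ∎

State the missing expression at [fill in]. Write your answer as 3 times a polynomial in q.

3(9q^3 + 9q^2 + 11q)

The residues treated are {2, 0}, so the missing case is t ≡ 1 (mod 3); write t = 3q+1.
Then (3q+1)^3 + 8(3q+1) - 9 = 27q^3 + 27q^2 + 33q = 3(9q^3 + 9q^2 + 11q).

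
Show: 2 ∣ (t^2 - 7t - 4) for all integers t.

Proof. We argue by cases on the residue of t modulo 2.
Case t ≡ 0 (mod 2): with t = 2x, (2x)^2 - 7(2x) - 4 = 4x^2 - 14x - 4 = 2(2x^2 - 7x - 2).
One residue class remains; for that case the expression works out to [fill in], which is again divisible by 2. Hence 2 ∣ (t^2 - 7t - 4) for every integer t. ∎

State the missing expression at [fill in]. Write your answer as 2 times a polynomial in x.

2(2x^2 - 5x - 5)

Only t ≡ 1 (mod 2) is unaccounted for. Put t = 2x+1:
(2x+1)^2 - 7(2x+1) - 4 expands to 4x^2 - 10x - 10,
and factoring out 2 leaves 2(2x^2 - 5x - 5).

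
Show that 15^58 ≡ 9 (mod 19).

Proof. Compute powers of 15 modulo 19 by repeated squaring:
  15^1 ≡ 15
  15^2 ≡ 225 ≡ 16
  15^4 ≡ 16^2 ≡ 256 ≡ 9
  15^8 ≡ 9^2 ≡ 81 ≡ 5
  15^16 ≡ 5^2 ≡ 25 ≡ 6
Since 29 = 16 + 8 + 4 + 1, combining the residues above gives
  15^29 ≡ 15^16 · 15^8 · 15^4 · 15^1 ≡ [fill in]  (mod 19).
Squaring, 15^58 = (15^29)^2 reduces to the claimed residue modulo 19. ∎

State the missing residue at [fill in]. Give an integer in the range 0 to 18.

3

15^16 · 15^8 · 15^4 · 15^1 ≡ 6 · 5 · 9 · 15 = 4050.
4050 mod 19 = 3, so 15^29 ≡ 3 (mod 19).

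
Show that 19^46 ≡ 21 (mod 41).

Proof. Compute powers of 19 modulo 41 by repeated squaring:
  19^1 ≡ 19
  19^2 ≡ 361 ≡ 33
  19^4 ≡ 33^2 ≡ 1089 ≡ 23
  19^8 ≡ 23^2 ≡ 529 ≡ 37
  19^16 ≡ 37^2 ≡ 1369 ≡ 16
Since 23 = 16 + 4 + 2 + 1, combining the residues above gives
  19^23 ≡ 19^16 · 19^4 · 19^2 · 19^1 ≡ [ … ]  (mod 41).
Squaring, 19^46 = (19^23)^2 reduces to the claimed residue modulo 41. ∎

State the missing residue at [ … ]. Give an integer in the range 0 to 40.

29

Multiply the listed residues: 16 · 23 · 33 · 19 = 368 → 12144 → 230736.
Reducing modulo 41: 230736 = 5627·41 + 29, so 19^23 ≡ 29.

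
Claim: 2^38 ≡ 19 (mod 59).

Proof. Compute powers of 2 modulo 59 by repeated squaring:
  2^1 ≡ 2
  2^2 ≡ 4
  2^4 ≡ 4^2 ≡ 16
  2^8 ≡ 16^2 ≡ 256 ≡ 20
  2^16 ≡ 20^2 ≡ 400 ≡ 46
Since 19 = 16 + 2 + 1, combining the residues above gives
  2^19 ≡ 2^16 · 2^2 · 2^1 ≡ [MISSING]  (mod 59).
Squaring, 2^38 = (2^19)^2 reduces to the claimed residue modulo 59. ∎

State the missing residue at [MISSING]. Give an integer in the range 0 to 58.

2^16 · 2^2 · 2^1 ≡ 46 · 4 · 2 = 368.
368 mod 59 = 14, so 2^19 ≡ 14 (mod 59).

14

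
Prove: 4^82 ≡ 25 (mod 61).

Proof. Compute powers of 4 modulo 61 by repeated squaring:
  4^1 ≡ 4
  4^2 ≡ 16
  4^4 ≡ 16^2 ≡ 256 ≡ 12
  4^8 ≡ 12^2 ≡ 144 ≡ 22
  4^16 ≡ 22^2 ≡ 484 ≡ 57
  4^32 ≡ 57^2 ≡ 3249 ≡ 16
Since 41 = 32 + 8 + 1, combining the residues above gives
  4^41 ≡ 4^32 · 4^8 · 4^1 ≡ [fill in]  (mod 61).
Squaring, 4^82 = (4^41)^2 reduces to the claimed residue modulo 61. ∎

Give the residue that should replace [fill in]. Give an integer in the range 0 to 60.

5

Multiply the listed residues: 16 · 22 · 4 = 352 → 1408.
Reducing modulo 61: 1408 = 23·61 + 5, so 4^41 ≡ 5.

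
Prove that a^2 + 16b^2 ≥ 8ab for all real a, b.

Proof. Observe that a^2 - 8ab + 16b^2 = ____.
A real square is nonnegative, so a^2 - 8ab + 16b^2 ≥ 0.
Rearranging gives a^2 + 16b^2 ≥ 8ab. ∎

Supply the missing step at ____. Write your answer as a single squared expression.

(a - 4b)^2

The leading and trailing coefficients are 1^2 and 4^2, and 8 = 2·1·4, so the trinomial is (a - 4b)^2.
Hence a^2 - 8ab + 16b^2 ≥ 0.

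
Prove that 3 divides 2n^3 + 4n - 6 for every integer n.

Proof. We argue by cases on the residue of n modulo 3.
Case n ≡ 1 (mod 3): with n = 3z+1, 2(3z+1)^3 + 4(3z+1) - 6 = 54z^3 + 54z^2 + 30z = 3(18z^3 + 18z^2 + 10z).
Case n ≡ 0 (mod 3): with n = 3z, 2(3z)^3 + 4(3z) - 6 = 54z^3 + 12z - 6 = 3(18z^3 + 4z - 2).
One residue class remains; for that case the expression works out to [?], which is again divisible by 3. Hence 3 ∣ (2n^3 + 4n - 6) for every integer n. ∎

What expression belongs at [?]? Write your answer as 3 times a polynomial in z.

Only n ≡ 2 (mod 3) is unaccounted for. Put n = 3z+2:
2(3z+2)^3 + 4(3z+2) - 6 expands to 54z^3 + 108z^2 + 84z + 18,
and factoring out 3 leaves 3(18z^3 + 36z^2 + 28z + 6).

3(18z^3 + 36z^2 + 28z + 6)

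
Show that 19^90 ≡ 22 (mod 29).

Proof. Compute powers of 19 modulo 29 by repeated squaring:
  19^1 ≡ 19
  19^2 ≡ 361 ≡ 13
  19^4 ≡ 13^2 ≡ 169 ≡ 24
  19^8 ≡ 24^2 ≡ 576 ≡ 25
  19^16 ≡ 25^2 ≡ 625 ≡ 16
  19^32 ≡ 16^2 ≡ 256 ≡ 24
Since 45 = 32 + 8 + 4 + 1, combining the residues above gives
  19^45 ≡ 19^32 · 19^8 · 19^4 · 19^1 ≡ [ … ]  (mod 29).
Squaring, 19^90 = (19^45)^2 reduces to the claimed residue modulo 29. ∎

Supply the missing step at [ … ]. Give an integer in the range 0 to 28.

Multiply the listed residues: 24 · 25 · 24 · 19 = 600 → 14400 → 273600.
Reducing modulo 29: 273600 = 9434·29 + 14, so 19^45 ≡ 14.

14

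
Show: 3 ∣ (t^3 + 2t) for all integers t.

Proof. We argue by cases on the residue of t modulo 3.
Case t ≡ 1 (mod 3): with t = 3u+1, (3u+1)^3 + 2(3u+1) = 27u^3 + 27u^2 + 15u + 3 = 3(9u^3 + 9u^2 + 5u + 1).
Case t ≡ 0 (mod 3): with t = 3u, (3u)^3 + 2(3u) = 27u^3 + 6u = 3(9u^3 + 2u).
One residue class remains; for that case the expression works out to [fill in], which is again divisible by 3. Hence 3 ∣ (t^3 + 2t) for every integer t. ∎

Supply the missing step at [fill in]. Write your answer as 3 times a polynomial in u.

3(9u^3 + 18u^2 + 14u + 4)

Only t ≡ 2 (mod 3) is unaccounted for. Put t = 3u+2:
(3u+2)^3 + 2(3u+2) expands to 27u^3 + 54u^2 + 42u + 12,
and factoring out 3 leaves 3(9u^3 + 18u^2 + 14u + 4).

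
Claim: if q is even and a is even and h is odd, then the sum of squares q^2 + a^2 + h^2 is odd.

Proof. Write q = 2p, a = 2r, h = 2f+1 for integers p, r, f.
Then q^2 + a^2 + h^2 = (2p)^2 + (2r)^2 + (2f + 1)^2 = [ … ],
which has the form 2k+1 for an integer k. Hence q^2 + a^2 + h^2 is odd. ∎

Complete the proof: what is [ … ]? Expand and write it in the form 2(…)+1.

Expanding: (2p)^2 + (2r)^2 + (2f + 1)^2 = 4f^2 + 4f + 4p^2 + 4r^2 + 1.
Every term except the constant is even, so this is 2(2f^2 + 2f + 2p^2 + 2r^2) + 1,
and 2f^2 + 2f + 2p^2 + 2r^2 ∈ ℤ gives the required form.

2(2f^2 + 2f + 2p^2 + 2r^2) + 1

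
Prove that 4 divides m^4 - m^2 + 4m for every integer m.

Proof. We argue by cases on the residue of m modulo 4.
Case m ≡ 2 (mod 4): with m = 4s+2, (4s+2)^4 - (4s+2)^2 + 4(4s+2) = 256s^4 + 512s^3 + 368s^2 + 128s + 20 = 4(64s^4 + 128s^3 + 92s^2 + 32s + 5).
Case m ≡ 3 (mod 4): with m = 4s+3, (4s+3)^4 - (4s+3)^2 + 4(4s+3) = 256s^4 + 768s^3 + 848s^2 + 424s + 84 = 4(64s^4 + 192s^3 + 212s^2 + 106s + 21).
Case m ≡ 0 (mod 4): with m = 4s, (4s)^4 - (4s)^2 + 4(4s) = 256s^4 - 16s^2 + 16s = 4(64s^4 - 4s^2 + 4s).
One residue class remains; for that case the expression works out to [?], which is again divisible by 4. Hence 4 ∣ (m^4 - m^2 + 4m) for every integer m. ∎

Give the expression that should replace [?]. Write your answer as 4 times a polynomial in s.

The residues treated are {2, 3, 0}, so the missing case is m ≡ 1 (mod 4); write m = 4s+1.
Then (4s+1)^4 - (4s+1)^2 + 4(4s+1) = 256s^4 + 256s^3 + 80s^2 + 24s + 4 = 4(64s^4 + 64s^3 + 20s^2 + 6s + 1).

4(64s^4 + 64s^3 + 20s^2 + 6s + 1)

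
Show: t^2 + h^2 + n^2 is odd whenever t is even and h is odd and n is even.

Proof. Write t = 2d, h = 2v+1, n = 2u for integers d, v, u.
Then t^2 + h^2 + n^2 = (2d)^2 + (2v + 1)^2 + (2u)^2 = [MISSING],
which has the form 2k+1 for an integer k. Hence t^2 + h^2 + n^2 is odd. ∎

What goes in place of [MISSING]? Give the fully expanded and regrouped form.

(2d)^2 + (2v + 1)^2 + (2u)^2 = 4d^2 + 4u^2 + 4v^2 + 4v + 1
= 2(2d^2 + 2u^2 + 2v^2 + 2v) + 1.
Since 2d^2 + 2u^2 + 2v^2 + 2v is an integer, the sum of squares is of the form 2k+1 for an integer k.

2(2d^2 + 2u^2 + 2v^2 + 2v) + 1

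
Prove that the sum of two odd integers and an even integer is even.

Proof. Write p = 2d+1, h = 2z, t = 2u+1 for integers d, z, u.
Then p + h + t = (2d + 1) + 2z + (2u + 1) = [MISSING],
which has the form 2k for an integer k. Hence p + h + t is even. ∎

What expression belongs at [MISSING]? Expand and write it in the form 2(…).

2(d + u + z + 1)

(2d + 1) + 2z + (2u + 1) = 2d + 2u + 2z + 2
= 2(d + u + z + 1).
Since d + u + z + 1 is an integer, the sum is of the form 2k for an integer k.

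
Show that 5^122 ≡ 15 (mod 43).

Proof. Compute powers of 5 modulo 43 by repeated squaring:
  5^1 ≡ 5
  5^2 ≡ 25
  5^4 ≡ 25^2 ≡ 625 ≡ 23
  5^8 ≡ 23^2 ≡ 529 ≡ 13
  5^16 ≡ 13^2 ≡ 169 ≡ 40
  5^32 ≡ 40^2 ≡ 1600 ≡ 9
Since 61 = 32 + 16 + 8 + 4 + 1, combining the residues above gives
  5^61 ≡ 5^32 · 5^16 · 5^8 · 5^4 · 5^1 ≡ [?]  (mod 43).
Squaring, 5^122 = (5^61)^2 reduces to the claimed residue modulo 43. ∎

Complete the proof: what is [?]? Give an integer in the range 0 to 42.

5^32 · 5^16 · 5^8 · 5^4 · 5^1 ≡ 9 · 40 · 13 · 23 · 5 = 538200.
538200 mod 43 = 12, so 5^61 ≡ 12 (mod 43).

12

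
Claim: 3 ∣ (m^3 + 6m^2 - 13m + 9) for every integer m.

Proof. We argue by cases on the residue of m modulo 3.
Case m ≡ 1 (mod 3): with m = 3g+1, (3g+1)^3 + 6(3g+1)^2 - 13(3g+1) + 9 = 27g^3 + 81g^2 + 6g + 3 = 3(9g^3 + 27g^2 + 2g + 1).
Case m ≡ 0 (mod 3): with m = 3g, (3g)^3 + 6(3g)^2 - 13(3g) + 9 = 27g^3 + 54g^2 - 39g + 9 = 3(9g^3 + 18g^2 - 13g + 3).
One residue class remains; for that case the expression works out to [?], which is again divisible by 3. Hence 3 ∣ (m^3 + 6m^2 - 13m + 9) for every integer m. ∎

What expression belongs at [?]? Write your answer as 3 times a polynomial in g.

3(9g^3 + 36g^2 + 23g + 5)

Only m ≡ 2 (mod 3) is unaccounted for. Put m = 3g+2:
(3g+2)^3 + 6(3g+2)^2 - 13(3g+2) + 9 expands to 27g^3 + 108g^2 + 69g + 15,
and factoring out 3 leaves 3(9g^3 + 36g^2 + 23g + 5).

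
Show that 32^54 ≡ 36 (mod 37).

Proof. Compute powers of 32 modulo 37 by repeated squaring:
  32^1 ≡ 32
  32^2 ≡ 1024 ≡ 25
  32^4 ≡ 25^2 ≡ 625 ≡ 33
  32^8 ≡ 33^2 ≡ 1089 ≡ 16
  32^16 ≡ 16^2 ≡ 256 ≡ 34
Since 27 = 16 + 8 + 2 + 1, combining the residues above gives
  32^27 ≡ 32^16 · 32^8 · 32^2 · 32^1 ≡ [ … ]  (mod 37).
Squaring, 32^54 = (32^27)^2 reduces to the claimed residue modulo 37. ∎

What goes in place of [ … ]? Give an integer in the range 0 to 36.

Multiply the listed residues: 34 · 16 · 25 · 32 = 544 → 13600 → 435200.
Reducing modulo 37: 435200 = 11762·37 + 6, so 32^27 ≡ 6.

6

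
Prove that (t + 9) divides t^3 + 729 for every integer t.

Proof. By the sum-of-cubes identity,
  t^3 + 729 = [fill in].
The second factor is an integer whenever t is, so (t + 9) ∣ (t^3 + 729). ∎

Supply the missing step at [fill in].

(t + 9)(t^2 - 9t + 81)

Polynomial division of t^3 + 729 by t + 9 leaves remainder 0 and quotient t^2 - 9t + 81.
Hence t^3 + 729 = (t + 9)(t^2 - 9t + 81).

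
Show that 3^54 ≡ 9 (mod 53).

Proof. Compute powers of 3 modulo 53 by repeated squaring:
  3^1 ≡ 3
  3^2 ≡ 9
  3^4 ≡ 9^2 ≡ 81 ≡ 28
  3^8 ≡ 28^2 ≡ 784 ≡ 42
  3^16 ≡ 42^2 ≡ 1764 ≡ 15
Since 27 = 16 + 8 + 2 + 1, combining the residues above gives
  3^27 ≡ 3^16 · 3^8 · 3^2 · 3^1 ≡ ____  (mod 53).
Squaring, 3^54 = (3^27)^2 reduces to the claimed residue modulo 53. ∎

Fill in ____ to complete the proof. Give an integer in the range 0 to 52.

50

3^16 · 3^8 · 3^2 · 3^1 ≡ 15 · 42 · 9 · 3 = 17010.
17010 mod 53 = 50, so 3^27 ≡ 50 (mod 53).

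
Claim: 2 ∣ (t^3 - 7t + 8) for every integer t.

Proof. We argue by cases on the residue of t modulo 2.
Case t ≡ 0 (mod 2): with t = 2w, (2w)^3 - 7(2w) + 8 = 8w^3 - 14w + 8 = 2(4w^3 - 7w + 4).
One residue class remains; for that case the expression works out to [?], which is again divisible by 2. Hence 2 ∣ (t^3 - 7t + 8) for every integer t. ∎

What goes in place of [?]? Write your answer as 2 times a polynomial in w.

2(4w^3 + 6w^2 - 4w + 1)

Only t ≡ 1 (mod 2) is unaccounted for. Put t = 2w+1:
(2w+1)^3 - 7(2w+1) + 8 expands to 8w^3 + 12w^2 - 8w + 2,
and factoring out 2 leaves 2(4w^3 + 6w^2 - 4w + 1).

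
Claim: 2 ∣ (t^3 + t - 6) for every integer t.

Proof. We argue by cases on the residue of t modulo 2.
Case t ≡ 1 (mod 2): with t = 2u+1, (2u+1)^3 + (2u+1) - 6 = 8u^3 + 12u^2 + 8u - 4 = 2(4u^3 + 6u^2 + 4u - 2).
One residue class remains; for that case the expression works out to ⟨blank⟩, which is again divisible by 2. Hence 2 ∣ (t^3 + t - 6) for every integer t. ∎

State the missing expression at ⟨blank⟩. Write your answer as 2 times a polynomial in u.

Only t ≡ 0 (mod 2) is unaccounted for. Put t = 2u:
(2u)^3 + (2u) - 6 expands to 8u^3 + 2u - 6,
and factoring out 2 leaves 2(4u^3 + u - 3).

2(4u^3 + u - 3)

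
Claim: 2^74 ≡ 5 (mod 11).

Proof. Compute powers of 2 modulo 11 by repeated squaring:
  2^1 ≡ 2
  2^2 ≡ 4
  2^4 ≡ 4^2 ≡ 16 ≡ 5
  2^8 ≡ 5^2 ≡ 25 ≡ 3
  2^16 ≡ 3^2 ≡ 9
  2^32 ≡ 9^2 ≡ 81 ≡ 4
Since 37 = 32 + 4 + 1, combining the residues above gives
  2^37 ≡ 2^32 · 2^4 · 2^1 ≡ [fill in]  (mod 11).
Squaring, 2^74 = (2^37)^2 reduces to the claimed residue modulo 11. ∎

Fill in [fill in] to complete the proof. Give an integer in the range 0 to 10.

2^32 · 2^4 · 2^1 ≡ 4 · 5 · 2 = 40.
40 mod 11 = 7, so 2^37 ≡ 7 (mod 11).

7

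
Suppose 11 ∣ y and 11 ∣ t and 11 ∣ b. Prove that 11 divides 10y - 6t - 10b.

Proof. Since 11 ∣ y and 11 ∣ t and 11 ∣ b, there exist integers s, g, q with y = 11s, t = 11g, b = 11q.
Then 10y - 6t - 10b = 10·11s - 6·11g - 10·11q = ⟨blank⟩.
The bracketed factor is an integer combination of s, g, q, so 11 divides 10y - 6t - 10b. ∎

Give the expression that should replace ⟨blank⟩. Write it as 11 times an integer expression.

Each term has a factor of 11: 10·11s - 6·11g - 10·11q = 11·(-6g - 10q + 10s).
Since -6g - 10q + 10s is an integer, 11 ∣ (10y - 6t - 10b).

11(-6g - 10q + 10s)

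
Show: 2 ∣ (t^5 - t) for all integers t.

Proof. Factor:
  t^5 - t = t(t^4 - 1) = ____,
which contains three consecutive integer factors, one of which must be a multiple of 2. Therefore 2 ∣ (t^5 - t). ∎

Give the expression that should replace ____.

(t - 1)t(t + 1)(t^2 + 1)

t^4 - 1 = (t^2 - 1)(t^2 + 1), and t^2 - 1 = (t-1)(t+1).
So t(t^4 - 1) = (t - 1)t(t + 1)(t^2 + 1).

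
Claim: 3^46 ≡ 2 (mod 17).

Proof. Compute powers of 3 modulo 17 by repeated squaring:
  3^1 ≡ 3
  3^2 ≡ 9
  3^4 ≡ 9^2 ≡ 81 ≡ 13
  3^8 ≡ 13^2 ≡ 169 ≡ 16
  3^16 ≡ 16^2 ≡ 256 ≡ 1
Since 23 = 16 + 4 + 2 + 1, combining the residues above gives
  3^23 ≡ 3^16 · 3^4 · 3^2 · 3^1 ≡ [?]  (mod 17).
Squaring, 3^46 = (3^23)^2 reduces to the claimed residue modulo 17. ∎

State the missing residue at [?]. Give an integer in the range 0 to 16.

Multiply the listed residues: 1 · 13 · 9 · 3 = 13 → 117 → 351.
Reducing modulo 17: 351 = 20·17 + 11, so 3^23 ≡ 11.

11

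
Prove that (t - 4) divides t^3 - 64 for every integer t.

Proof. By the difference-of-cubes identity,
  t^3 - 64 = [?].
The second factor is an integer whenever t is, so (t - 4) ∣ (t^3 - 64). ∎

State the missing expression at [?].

(t - 4)(t^2 + 4t + 16)

a^3 - b^3 = (a - b)(a^2 + ab + b^2). With a = t, b = 4:
t^3 - 64 = (t - 4)(t^2 + 4t + 16).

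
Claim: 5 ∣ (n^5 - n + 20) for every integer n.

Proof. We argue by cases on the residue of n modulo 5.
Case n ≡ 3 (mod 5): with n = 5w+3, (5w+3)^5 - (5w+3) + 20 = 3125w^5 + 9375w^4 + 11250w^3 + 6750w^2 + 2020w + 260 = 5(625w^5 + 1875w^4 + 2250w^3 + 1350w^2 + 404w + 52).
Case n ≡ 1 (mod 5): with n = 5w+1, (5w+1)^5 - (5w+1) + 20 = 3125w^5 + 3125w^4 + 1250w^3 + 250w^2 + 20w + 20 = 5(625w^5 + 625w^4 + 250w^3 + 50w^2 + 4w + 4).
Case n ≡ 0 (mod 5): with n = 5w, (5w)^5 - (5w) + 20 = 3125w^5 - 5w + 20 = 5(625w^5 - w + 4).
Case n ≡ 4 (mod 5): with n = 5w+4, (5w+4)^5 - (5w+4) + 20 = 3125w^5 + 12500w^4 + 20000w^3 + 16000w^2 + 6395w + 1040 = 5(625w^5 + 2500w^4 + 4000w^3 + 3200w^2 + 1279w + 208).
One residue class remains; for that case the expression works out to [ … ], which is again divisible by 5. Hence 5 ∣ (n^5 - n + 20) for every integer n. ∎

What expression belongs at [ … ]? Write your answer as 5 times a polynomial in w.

5(625w^5 + 1250w^4 + 1000w^3 + 400w^2 + 79w + 10)

Only n ≡ 2 (mod 5) is unaccounted for. Put n = 5w+2:
(5w+2)^5 - (5w+2) + 20 expands to 3125w^5 + 6250w^4 + 5000w^3 + 2000w^2 + 395w + 50,
and factoring out 5 leaves 5(625w^5 + 1250w^4 + 1000w^3 + 400w^2 + 79w + 10).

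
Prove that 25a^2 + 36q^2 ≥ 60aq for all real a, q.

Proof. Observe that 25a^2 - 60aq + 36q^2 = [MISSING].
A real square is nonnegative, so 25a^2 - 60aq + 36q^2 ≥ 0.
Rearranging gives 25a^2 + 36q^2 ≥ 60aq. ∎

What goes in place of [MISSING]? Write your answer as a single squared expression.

25a^2 - 60aq + 36q^2 is a perfect-square trinomial: the outer terms are (5a)^2 and (6q)^2, and the cross term is -2·5a·6q.
So 25a^2 - 60aq + 36q^2 = (5a - 6q)^2 ≥ 0.

(5a - 6q)^2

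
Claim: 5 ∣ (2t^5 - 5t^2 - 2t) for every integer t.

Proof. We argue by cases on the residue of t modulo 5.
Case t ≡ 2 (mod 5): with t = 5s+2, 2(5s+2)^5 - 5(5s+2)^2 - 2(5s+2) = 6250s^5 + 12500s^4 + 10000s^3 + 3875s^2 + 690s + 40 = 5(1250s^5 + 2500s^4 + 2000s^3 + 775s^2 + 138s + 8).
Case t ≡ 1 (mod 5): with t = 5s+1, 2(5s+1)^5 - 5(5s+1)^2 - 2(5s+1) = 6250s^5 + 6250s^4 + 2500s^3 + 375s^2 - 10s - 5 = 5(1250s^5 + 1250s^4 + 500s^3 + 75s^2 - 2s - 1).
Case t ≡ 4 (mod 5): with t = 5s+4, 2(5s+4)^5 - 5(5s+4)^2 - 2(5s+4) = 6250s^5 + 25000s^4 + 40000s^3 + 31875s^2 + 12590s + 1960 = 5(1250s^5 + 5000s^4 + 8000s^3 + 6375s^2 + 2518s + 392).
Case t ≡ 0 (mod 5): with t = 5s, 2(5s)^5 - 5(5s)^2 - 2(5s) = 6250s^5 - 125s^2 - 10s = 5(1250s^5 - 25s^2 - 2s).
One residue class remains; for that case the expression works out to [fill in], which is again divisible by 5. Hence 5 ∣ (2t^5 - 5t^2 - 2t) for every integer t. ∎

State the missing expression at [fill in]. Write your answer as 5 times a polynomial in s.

5(1250s^5 + 3750s^4 + 4500s^3 + 2675s^2 + 778s + 87)

The residues treated are {2, 1, 4, 0}, so the missing case is t ≡ 3 (mod 5); write t = 5s+3.
Then 2(5s+3)^5 - 5(5s+3)^2 - 2(5s+3) = 6250s^5 + 18750s^4 + 22500s^3 + 13375s^2 + 3890s + 435 = 5(1250s^5 + 3750s^4 + 4500s^3 + 2675s^2 + 778s + 87).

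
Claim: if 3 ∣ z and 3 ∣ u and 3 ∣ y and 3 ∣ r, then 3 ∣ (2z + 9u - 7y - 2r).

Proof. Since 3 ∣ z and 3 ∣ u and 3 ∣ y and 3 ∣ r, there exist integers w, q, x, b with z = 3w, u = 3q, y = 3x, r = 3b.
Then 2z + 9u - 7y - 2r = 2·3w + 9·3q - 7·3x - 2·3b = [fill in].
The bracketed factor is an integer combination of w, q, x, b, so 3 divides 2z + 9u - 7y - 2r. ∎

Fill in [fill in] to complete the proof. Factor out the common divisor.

Each term has a factor of 3: 2·3w + 9·3q - 7·3x - 2·3b = 3·(-2b + 9q + 2w - 7x).
Since -2b + 9q + 2w - 7x is an integer, 3 ∣ (2z + 9u - 7y - 2r).

3(-2b + 9q + 2w - 7x)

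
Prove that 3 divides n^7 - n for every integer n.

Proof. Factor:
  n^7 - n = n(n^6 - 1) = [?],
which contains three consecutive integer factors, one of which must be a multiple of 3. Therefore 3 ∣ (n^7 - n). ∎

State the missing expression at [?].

(n - 1)n(n + 1)(n^4 + n^2 + 1)

n^6 - 1 = (n^2 - 1)(n^4 + n^2 + 1), and n^2 - 1 = (n-1)(n+1).
So n(n^6 - 1) = (n - 1)n(n + 1)(n^4 + n^2 + 1).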